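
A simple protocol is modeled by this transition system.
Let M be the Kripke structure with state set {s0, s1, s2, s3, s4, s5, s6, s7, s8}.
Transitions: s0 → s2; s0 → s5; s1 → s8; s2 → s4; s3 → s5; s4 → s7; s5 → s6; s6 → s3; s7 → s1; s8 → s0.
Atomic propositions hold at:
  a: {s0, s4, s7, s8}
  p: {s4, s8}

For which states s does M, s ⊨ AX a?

{s1, s2, s4, s8}

Sat(AX a) = {s : every successor in {s0, s4, s7, s8}} = {s1, s2, s4, s8}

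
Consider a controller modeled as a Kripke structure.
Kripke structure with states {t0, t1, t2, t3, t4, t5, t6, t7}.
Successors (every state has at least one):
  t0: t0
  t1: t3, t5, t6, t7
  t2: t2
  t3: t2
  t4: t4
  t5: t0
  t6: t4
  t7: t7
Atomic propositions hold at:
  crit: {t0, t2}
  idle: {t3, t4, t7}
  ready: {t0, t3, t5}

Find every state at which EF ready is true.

{t0, t1, t3, t5}

EF ready: least fixpoint, start Z0 = {t0, t3, t5}, add states with some successor in Z. Z1 = {t0, t1, t3, t5}; fixed.
Sat(EF ready) = {t0, t1, t3, t5}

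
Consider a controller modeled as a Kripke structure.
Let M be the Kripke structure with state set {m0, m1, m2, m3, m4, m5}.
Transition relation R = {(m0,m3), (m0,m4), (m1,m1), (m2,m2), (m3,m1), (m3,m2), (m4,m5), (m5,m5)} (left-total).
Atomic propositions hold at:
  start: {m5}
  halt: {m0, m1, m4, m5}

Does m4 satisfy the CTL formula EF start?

EF start: least fixpoint, start Z0 = {m5}, add states with some successor in Z. Z1 = {m4, m5}; Z2 = {m0, m4, m5}; fixed.
Sat(EF start) = {m0, m4, m5}
m4 ∈ Sat(EF start) = {m0, m4, m5}, so the formula holds at m4.

Yes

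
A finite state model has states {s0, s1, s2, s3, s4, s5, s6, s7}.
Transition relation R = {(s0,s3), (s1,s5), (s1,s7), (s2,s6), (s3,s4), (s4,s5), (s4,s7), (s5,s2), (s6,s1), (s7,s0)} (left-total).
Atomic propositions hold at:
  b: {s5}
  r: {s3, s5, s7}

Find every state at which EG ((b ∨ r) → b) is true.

Sat(b ∨ r) = {s3, s5, s7}
Sat((b ∨ r) → b) = {s0, s1, s2, s4, s5, s6}
EG ((b ∨ r) → b): greatest fixpoint, start Z0 = {s0, s1, s2, s4, s5, s6}, keep only states in Sat with some successor in Z. Z1 = {s1, s2, s4, s5, s6}; fixed.
Sat(EG ((b ∨ r) → b)) = {s1, s2, s4, s5, s6}

{s1, s2, s4, s5, s6}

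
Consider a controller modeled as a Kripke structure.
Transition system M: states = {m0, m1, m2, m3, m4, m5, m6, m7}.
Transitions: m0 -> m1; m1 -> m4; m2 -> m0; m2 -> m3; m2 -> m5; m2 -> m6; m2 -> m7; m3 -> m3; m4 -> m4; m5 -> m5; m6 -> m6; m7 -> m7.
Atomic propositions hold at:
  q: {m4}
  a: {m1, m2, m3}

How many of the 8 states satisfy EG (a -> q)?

Sat(a -> q) = {m0, m4, m5, m6, m7}
EG (a -> q): greatest fixpoint, start Z0 = {m0, m4, m5, m6, m7}, keep only states in Sat with some successor in Z. Z1 = {m4, m5, m6, m7}; fixed.
Sat(EG (a -> q)) = {m4, m5, m6, m7}
|Sat(EG (a -> q))| = |{m4, m5, m6, m7}| = 4.

4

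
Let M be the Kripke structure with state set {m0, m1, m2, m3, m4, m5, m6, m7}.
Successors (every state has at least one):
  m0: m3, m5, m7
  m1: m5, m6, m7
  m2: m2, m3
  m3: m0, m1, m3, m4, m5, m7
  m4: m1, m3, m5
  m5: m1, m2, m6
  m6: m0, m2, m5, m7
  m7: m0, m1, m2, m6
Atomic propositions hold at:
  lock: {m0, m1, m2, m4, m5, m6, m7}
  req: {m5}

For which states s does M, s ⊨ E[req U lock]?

{m0, m1, m2, m4, m5, m6, m7}

E[req U lock]: least fixpoint, start Z0 = Sat(lock) = {m0, m1, m2, m4, m5, m6, m7}, add states in Sat(req) with some successor in Z. Already a fixed point.
Sat(E[req U lock]) = {m0, m1, m2, m4, m5, m6, m7}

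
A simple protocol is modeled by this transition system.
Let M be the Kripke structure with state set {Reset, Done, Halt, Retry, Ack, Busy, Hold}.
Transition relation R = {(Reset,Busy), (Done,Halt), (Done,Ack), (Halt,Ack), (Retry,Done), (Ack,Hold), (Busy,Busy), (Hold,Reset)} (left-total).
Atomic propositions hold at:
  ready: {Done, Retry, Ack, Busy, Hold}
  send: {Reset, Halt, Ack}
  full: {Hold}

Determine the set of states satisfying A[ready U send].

A[ready U send]: least fixpoint, start Z0 = Sat(send) = {Reset, Halt, Ack}, add states in Sat(ready) with every successor in Z. Z1 = {Reset, Done, Halt, Ack, Hold}; Z2 = {Reset, Done, Halt, Retry, Ack, Hold}; fixed.
Sat(A[ready U send]) = {Reset, Done, Halt, Retry, Ack, Hold}

{Reset, Done, Halt, Retry, Ack, Hold}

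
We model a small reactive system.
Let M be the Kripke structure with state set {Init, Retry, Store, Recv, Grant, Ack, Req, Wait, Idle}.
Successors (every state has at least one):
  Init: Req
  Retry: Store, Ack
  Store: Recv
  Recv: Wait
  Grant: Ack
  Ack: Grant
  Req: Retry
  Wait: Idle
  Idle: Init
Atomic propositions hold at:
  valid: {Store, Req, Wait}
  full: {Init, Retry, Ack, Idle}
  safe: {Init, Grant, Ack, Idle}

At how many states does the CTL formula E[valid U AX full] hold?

4

Sat(AX full) = {s : every successor in {Init, Retry, Ack, Idle}} = {Grant, Req, Wait, Idle}
E[valid U AX full]: least fixpoint, start Z0 = Sat(AX full) = {Grant, Req, Wait, Idle}, add states in Sat(valid) with some successor in Z. Already a fixed point.
Sat(E[valid U AX full]) = {Grant, Req, Wait, Idle}
|Sat(E[valid U AX full])| = |{Grant, Req, Wait, Idle}| = 4.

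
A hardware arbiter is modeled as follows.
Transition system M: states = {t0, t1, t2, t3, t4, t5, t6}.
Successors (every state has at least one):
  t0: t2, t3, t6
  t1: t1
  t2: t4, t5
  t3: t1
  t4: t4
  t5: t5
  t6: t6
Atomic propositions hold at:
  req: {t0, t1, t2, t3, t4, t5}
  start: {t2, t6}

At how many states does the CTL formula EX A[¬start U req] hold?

Sat(¬start) = {t0, t1, t3, t4, t5}
A[¬start U req]: least fixpoint, start Z0 = Sat(req) = {t0, t1, t2, t3, t4, t5}, add states in Sat(¬start) with every successor in Z. Already a fixed point.
Sat(A[¬start U req]) = {t0, t1, t2, t3, t4, t5}
Sat(EX A[¬start U req]) = {s : some successor in {t0, t1, t2, t3, t4, t5}} = {t0, t1, t2, t3, t4, t5}
|Sat(EX A[¬start U req])| = |{t0, t1, t2, t3, t4, t5}| = 6.

6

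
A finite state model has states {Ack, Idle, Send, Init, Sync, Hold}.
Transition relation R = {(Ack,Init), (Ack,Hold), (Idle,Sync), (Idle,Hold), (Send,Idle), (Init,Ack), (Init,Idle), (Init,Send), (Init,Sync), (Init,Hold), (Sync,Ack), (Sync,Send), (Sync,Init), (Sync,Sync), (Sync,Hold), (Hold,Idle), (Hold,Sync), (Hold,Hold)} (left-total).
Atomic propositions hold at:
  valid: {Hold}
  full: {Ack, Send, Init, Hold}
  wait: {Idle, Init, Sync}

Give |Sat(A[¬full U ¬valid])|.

5

Sat(¬full) = {Idle, Sync}
Sat(¬valid) = {Ack, Idle, Send, Init, Sync}
A[¬full U ¬valid]: least fixpoint, start Z0 = Sat(¬valid) = {Ack, Idle, Send, Init, Sync}, add states in Sat(¬full) with every successor in Z. Already a fixed point.
Sat(A[¬full U ¬valid]) = {Ack, Idle, Send, Init, Sync}
|Sat(A[¬full U ¬valid])| = |{Ack, Idle, Send, Init, Sync}| = 5.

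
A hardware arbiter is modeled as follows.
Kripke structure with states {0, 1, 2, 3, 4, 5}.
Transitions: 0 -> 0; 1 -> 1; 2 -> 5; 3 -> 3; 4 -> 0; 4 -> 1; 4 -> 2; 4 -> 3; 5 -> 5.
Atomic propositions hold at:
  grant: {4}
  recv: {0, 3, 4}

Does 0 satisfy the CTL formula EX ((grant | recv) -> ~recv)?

No

Sat(grant | recv) = {0, 3, 4}
Sat(~recv) = {1, 2, 5}
Sat((grant | recv) -> ~recv) = {1, 2, 5}
Sat(EX ((grant | recv) -> ~recv)) = {s : some successor in {1, 2, 5}} = {1, 2, 4, 5}
0 ∉ Sat(EX ((grant | recv) -> ~recv)) = {1, 2, 4, 5}, so the formula does not hold at 0.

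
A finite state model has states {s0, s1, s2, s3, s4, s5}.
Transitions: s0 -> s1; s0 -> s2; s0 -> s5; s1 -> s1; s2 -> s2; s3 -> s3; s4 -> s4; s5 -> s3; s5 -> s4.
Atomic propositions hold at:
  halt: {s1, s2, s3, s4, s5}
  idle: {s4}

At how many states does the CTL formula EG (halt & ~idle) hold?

4

Sat(~idle) = {s0, s1, s2, s3, s5}
Sat(halt & ~idle) = {s1, s2, s3, s5}
EG (halt & ~idle): greatest fixpoint, start Z0 = {s1, s2, s3, s5}, keep only states in Sat with some successor in Z. Already a fixed point.
Sat(EG (halt & ~idle)) = {s1, s2, s3, s5}
|Sat(EG (halt & ~idle))| = |{s1, s2, s3, s5}| = 4.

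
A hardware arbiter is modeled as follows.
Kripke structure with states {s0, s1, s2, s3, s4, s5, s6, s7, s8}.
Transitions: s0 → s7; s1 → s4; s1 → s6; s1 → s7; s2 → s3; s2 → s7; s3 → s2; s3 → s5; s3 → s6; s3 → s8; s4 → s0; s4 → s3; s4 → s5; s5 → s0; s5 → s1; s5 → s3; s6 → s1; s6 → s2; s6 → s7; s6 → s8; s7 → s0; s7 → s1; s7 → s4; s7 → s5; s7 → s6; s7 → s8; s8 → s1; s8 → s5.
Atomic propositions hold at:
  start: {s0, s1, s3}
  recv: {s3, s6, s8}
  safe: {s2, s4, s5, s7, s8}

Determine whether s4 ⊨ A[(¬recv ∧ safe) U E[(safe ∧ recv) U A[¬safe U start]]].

Yes

Sat(¬recv) = {s0, s1, s2, s4, s5, s7}
Sat(¬recv ∧ safe) = {s2, s4, s5, s7}
Sat(safe ∧ recv) = {s8}
Sat(¬safe) = {s0, s1, s3, s6}
A[¬safe U start]: least fixpoint, start Z0 = Sat(start) = {s0, s1, s3}, add states in Sat(¬safe) with every successor in Z. Already a fixed point.
Sat(A[¬safe U start]) = {s0, s1, s3}
E[(safe ∧ recv) U A[¬safe U start]]: least fixpoint, start Z0 = Sat(A[¬safe U start]) = {s0, s1, s3}, add states in Sat(safe ∧ recv) with some successor in Z. Z1 = {s0, s1, s3, s8}; fixed.
Sat(E[(safe ∧ recv) U A[¬safe U start]]) = {s0, s1, s3, s8}
A[(¬recv ∧ safe) U E[(safe ∧ recv) U A[¬safe U start]]]: least fixpoint, start Z0 = Sat(E[(safe ∧ recv) U A[¬safe U start]]) = {s0, s1, s3, s8}, add states in Sat(¬recv ∧ safe) with every successor in Z. Z1 = {s0, s1, s3, s5, s8}; Z2 = {s0, s1, s3, s4, s5, s8}; fixed.
Sat(A[(¬recv ∧ safe) U E[(safe ∧ recv) U A[¬safe U start]]]) = {s0, s1, s3, s4, s5, s8}
s4 ∈ Sat(A[(¬recv ∧ safe) U E[(safe ∧ recv) U A[¬safe U start]]]) = {s0, s1, s3, s4, s5, s8}, so the formula holds at s4.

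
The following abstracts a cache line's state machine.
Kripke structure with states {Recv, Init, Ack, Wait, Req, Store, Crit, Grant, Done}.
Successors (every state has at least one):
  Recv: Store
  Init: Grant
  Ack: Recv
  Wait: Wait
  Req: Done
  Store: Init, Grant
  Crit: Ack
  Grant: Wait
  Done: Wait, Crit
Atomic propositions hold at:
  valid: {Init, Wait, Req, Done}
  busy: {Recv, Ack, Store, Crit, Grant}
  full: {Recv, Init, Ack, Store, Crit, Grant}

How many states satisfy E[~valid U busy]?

5

Sat(~valid) = {Recv, Ack, Store, Crit, Grant}
E[~valid U busy]: least fixpoint, start Z0 = Sat(busy) = {Recv, Ack, Store, Crit, Grant}, add states in Sat(~valid) with some successor in Z. Already a fixed point.
Sat(E[~valid U busy]) = {Recv, Ack, Store, Crit, Grant}
|Sat(E[~valid U busy])| = |{Recv, Ack, Store, Crit, Grant}| = 5.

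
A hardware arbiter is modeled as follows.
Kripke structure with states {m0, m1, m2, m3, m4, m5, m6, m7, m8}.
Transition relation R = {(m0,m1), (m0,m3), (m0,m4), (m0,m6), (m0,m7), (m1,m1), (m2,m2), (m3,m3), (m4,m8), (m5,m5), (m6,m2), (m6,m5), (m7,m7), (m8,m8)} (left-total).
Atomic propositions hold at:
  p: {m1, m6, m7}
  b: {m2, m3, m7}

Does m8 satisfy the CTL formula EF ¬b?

Yes

Sat(¬b) = {m0, m1, m4, m5, m6, m8}
EF ¬b: least fixpoint, start Z0 = {m0, m1, m4, m5, m6, m8}, add states with some successor in Z. Already a fixed point.
Sat(EF ¬b) = {m0, m1, m4, m5, m6, m8}
m8 ∈ Sat(EF ¬b) = {m0, m1, m4, m5, m6, m8}, so the formula holds at m8.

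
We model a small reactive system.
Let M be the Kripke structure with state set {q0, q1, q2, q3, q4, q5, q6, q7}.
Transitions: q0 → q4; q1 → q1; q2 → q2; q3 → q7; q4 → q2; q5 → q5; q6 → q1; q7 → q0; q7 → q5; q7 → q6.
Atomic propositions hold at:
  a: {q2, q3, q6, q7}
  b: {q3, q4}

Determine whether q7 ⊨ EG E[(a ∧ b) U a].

No

Sat(a ∧ b) = {q3}
E[(a ∧ b) U a]: least fixpoint, start Z0 = Sat(a) = {q2, q3, q6, q7}, add states in Sat(a ∧ b) with some successor in Z. Already a fixed point.
Sat(E[(a ∧ b) U a]) = {q2, q3, q6, q7}
EG E[(a ∧ b) U a]: greatest fixpoint, start Z0 = {q2, q3, q6, q7}, keep only states in Sat with some successor in Z. Z1 = {q2, q3, q7}; Z2 = {q2, q3}; Z3 = {q2}; fixed.
Sat(EG E[(a ∧ b) U a]) = {q2}
q7 ∉ Sat(EG E[(a ∧ b) U a]) = {q2}, so the formula does not hold at q7.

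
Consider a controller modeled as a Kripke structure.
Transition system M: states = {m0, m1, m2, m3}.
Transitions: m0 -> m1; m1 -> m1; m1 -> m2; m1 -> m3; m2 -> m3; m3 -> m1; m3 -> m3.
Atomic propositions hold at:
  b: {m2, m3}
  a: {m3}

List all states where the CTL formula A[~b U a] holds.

{m3}

Sat(~b) = {m0, m1}
A[~b U a]: least fixpoint, start Z0 = Sat(a) = {m3}, add states in Sat(~b) with every successor in Z. Already a fixed point.
Sat(A[~b U a]) = {m3}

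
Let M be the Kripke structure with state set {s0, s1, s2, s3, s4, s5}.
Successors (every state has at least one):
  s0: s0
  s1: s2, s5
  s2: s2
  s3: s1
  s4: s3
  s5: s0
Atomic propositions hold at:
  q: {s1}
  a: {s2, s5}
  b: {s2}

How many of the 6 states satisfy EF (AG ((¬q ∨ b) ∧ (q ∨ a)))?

4

Sat(¬q) = {s0, s2, s3, s4, s5}
Sat(¬q ∨ b) = {s0, s2, s3, s4, s5}
Sat(q ∨ a) = {s1, s2, s5}
Sat((¬q ∨ b) ∧ (q ∨ a)) = {s2, s5}
AG ((¬q ∨ b) ∧ (q ∨ a)): greatest fixpoint, start Z0 = {s2, s5}, keep only states in Sat with every successor in Z. Z1 = {s2}; fixed.
Sat(AG ((¬q ∨ b) ∧ (q ∨ a))) = {s2}
EF (AG ((¬q ∨ b) ∧ (q ∨ a))): least fixpoint, start Z0 = {s2}, add states with some successor in Z. Z1 = {s1, s2}; Z2 = {s1, s2, s3}; Z3 = {s1, s2, s3, s4}; fixed.
Sat(EF (AG ((¬q ∨ b) ∧ (q ∨ a)))) = {s1, s2, s3, s4}
|Sat(EF (AG ((¬q ∨ b) ∧ (q ∨ a))))| = |{s1, s2, s3, s4}| = 4.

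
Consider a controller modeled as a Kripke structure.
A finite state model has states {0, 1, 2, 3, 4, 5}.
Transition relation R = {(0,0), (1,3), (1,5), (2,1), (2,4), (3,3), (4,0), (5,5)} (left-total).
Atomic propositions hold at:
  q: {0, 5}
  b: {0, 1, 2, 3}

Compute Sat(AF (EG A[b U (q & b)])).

Sat(q & b) = {0}
A[b U (q & b)]: least fixpoint, start Z0 = Sat((q & b)) = {0}, add states in Sat(b) with every successor in Z. Already a fixed point.
Sat(A[b U (q & b)]) = {0}
EG A[b U (q & b)]: greatest fixpoint, start Z0 = {0}, keep only states in Sat with some successor in Z. Already a fixed point.
Sat(EG A[b U (q & b)]) = {0}
AF (EG A[b U (q & b)]): least fixpoint, start Z0 = {0}, add states with every successor in Z. Z1 = {0, 4}; fixed.
Sat(AF (EG A[b U (q & b)])) = {0, 4}

{0, 4}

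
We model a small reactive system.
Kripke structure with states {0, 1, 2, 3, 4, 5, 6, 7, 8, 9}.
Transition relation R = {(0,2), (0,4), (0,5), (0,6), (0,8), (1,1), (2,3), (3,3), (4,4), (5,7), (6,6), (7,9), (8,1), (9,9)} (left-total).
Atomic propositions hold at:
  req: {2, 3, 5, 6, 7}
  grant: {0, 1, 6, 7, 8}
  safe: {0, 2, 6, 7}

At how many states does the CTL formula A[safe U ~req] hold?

6

Sat(~req) = {0, 1, 4, 8, 9}
A[safe U ~req]: least fixpoint, start Z0 = Sat(~req) = {0, 1, 4, 8, 9}, add states in Sat(safe) with every successor in Z. Z1 = {0, 1, 4, 7, 8, 9}; fixed.
Sat(A[safe U ~req]) = {0, 1, 4, 7, 8, 9}
|Sat(A[safe U ~req])| = |{0, 1, 4, 7, 8, 9}| = 6.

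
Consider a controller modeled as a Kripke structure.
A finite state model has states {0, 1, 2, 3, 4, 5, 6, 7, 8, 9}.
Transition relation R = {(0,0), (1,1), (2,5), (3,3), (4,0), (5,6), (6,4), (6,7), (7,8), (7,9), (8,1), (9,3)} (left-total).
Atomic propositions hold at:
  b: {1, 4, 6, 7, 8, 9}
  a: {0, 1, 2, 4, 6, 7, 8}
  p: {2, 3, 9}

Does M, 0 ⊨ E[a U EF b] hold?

No

EF b: least fixpoint, start Z0 = {1, 4, 6, 7, 8, 9}, add states with some successor in Z. Z1 = {1, 4, 5, 6, 7, 8, 9}; Z2 = {1, 2, 4, 5, 6, 7, 8, 9}; fixed.
Sat(EF b) = {1, 2, 4, 5, 6, 7, 8, 9}
E[a U EF b]: least fixpoint, start Z0 = Sat(EF b) = {1, 2, 4, 5, 6, 7, 8, 9}, add states in Sat(a) with some successor in Z. Already a fixed point.
Sat(E[a U EF b]) = {1, 2, 4, 5, 6, 7, 8, 9}
0 ∉ Sat(E[a U EF b]) = {1, 2, 4, 5, 6, 7, 8, 9}, so the formula does not hold at 0.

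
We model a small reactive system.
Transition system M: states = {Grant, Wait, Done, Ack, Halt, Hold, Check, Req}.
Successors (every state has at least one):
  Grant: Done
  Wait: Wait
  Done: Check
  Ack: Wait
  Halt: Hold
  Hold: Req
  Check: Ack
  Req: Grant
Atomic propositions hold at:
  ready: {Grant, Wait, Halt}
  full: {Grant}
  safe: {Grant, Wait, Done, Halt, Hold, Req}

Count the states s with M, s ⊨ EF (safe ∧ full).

Sat(safe ∧ full) = {Grant}
EF (safe ∧ full): least fixpoint, start Z0 = {Grant}, add states with some successor in Z. Z1 = {Grant, Req}; Z2 = {Grant, Hold, Req}; Z3 = {Grant, Halt, Hold, Req}; fixed.
Sat(EF (safe ∧ full)) = {Grant, Halt, Hold, Req}
|Sat(EF (safe ∧ full))| = |{Grant, Halt, Hold, Req}| = 4.

4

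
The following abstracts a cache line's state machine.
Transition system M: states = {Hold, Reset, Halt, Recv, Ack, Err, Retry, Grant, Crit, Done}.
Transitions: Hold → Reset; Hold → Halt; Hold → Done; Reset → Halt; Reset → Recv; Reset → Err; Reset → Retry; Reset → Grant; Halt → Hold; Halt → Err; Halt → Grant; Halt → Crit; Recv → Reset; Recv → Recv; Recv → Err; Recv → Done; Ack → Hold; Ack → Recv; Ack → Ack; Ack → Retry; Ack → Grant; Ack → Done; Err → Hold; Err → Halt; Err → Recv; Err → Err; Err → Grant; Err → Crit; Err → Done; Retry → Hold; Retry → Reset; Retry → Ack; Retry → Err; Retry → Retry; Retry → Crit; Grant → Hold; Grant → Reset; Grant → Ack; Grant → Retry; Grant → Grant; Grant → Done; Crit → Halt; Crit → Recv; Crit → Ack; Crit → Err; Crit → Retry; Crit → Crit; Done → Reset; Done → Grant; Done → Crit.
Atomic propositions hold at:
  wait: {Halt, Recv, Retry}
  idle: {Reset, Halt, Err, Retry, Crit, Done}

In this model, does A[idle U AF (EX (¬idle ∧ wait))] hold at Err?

Sat(¬idle) = {Hold, Recv, Ack, Grant}
Sat(¬idle ∧ wait) = {Recv}
Sat(EX (¬idle ∧ wait)) = {s : some successor in {Recv}} = {Reset, Recv, Ack, Err, Crit}
AF (EX (¬idle ∧ wait)): least fixpoint, start Z0 = {Reset, Recv, Ack, Err, Crit}, add states with every successor in Z. Already a fixed point.
Sat(AF (EX (¬idle ∧ wait))) = {Reset, Recv, Ack, Err, Crit}
A[idle U AF (EX (¬idle ∧ wait))]: least fixpoint, start Z0 = Sat(AF (EX (¬idle ∧ wait))) = {Reset, Recv, Ack, Err, Crit}, add states in Sat(idle) with every successor in Z. Already a fixed point.
Sat(A[idle U AF (EX (¬idle ∧ wait))]) = {Reset, Recv, Ack, Err, Crit}
Err ∈ Sat(A[idle U AF (EX (¬idle ∧ wait))]) = {Reset, Recv, Ack, Err, Crit}, so the formula holds at Err.

Yes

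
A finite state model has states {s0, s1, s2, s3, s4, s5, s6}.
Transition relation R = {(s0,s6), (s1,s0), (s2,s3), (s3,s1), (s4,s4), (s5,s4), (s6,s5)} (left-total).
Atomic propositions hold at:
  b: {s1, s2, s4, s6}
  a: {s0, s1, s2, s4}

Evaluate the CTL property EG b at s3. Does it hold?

No

EG b: greatest fixpoint, start Z0 = {s1, s2, s4, s6}, keep only states in Sat with some successor in Z. Z1 = {s4}; fixed.
Sat(EG b) = {s4}
s3 ∉ Sat(EG b) = {s4}, so the formula does not hold at s3.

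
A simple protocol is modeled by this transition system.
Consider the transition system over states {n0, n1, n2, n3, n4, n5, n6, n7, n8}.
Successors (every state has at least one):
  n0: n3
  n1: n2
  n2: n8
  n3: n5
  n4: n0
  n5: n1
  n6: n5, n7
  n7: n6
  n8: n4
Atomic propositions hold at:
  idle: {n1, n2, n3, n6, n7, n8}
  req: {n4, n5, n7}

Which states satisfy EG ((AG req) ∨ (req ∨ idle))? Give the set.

{n6, n7}

AG req: greatest fixpoint, start Z0 = {n4, n5, n7}, keep only states in Sat with every successor in Z. Z1 = ∅; fixed.
Sat(AG req) = ∅
Sat(req ∨ idle) = {n1, n2, n3, n4, n5, n6, n7, n8}
Sat((AG req) ∨ (req ∨ idle)) = {n1, n2, n3, n4, n5, n6, n7, n8}
EG ((AG req) ∨ (req ∨ idle)): greatest fixpoint, start Z0 = {n1, n2, n3, n4, n5, n6, n7, n8}, keep only states in Sat with some successor in Z. Z1 = {n1, n2, n3, n5, n6, n7, n8}; Z2 = {n1, n2, n3, n5, n6, n7}; Z3 = {n1, n3, n5, n6, n7}; Z4 = {n3, n5, n6, n7}; Z5 = {n3, n6, n7}; Z6 = {n6, n7}; fixed.
Sat(EG ((AG req) ∨ (req ∨ idle))) = {n6, n7}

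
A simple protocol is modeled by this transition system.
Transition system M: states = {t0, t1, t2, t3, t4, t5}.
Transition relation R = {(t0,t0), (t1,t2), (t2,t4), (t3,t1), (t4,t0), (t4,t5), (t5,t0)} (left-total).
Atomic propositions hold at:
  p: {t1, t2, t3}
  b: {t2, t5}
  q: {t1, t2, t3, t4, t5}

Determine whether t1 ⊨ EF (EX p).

Yes

Sat(EX p) = {s : some successor in {t1, t2, t3}} = {t1, t3}
EF (EX p): least fixpoint, start Z0 = {t1, t3}, add states with some successor in Z. Already a fixed point.
Sat(EF (EX p)) = {t1, t3}
t1 ∈ Sat(EF (EX p)) = {t1, t3}, so the formula holds at t1.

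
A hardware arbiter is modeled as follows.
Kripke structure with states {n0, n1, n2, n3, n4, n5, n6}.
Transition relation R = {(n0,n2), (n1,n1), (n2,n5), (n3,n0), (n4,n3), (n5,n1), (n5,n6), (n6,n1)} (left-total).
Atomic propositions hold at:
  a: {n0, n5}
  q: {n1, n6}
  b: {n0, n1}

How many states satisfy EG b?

EG b: greatest fixpoint, start Z0 = {n0, n1}, keep only states in Sat with some successor in Z. Z1 = {n1}; fixed.
Sat(EG b) = {n1}
|Sat(EG b)| = |{n1}| = 1.

1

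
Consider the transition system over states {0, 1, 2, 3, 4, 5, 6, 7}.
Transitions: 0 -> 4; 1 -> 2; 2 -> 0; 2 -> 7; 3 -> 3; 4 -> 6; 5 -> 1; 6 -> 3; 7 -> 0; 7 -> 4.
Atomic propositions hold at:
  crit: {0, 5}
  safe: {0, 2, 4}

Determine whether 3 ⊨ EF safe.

No

EF safe: least fixpoint, start Z0 = {0, 2, 4}, add states with some successor in Z. Z1 = {0, 1, 2, 4, 7}; Z2 = {0, 1, 2, 4, 5, 7}; fixed.
Sat(EF safe) = {0, 1, 2, 4, 5, 7}
3 ∉ Sat(EF safe) = {0, 1, 2, 4, 5, 7}, so the formula does not hold at 3.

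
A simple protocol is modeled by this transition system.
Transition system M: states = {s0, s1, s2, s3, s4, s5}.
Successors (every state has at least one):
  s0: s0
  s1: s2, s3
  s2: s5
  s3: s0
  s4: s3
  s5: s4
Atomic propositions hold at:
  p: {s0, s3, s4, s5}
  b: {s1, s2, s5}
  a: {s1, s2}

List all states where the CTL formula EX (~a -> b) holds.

Sat(~a) = {s0, s3, s4, s5}
Sat(~a -> b) = {s1, s2, s5}
Sat(EX (~a -> b)) = {s : some successor in {s1, s2, s5}} = {s1, s2}

{s1, s2}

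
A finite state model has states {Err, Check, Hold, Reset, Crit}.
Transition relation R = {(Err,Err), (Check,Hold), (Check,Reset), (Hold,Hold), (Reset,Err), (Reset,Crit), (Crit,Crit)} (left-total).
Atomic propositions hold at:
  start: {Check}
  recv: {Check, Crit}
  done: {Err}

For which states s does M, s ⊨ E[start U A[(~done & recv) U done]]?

{Err}

Sat(~done) = {Check, Hold, Reset, Crit}
Sat(~done & recv) = {Check, Crit}
A[(~done & recv) U done]: least fixpoint, start Z0 = Sat(done) = {Err}, add states in Sat(~done & recv) with every successor in Z. Already a fixed point.
Sat(A[(~done & recv) U done]) = {Err}
E[start U A[(~done & recv) U done]]: least fixpoint, start Z0 = Sat(A[(~done & recv) U done]) = {Err}, add states in Sat(start) with some successor in Z. Already a fixed point.
Sat(E[start U A[(~done & recv) U done]]) = {Err}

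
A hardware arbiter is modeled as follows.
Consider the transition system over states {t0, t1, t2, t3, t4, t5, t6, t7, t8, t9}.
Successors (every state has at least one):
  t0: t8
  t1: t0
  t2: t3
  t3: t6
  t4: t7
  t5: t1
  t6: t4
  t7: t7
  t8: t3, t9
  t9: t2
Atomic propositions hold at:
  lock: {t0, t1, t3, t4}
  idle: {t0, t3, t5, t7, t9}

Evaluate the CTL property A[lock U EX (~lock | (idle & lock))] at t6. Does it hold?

No

Sat(~lock) = {t2, t5, t6, t7, t8, t9}
Sat(idle & lock) = {t0, t3}
Sat(~lock | (idle & lock)) = {t0, t2, t3, t5, t6, t7, t8, t9}
Sat(EX (~lock | (idle & lock))) = {s : some successor in {t0, t2, t3, t5, t6, t7, t8, t9}} = {t0, t1, t2, t3, t4, t7, t8, t9}
A[lock U EX (~lock | (idle & lock))]: least fixpoint, start Z0 = Sat(EX (~lock | (idle & lock))) = {t0, t1, t2, t3, t4, t7, t8, t9}, add states in Sat(lock) with every successor in Z. Already a fixed point.
Sat(A[lock U EX (~lock | (idle & lock))]) = {t0, t1, t2, t3, t4, t7, t8, t9}
t6 ∉ Sat(A[lock U EX (~lock | (idle & lock))]) = {t0, t1, t2, t3, t4, t7, t8, t9}, so the formula does not hold at t6.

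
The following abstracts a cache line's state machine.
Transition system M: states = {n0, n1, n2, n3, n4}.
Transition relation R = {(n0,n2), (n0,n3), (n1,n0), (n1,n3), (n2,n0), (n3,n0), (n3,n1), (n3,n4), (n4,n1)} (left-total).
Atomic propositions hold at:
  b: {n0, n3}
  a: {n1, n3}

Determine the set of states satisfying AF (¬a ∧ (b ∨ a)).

{n0, n2}

Sat(¬a) = {n0, n2, n4}
Sat(b ∨ a) = {n0, n1, n3}
Sat(¬a ∧ (b ∨ a)) = {n0}
AF (¬a ∧ (b ∨ a)): least fixpoint, start Z0 = {n0}, add states with every successor in Z. Z1 = {n0, n2}; fixed.
Sat(AF (¬a ∧ (b ∨ a))) = {n0, n2}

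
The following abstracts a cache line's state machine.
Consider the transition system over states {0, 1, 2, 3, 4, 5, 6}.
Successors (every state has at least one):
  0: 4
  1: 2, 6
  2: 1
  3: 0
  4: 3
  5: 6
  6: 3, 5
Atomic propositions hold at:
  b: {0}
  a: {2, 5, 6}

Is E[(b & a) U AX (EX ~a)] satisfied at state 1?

Sat(b & a) = ∅
Sat(~a) = {0, 1, 3, 4}
Sat(EX ~a) = {s : some successor in {0, 1, 3, 4}} = {0, 2, 3, 4, 6}
Sat(AX (EX ~a)) = {s : every successor in {0, 2, 3, 4, 6}} = {0, 1, 3, 4, 5}
E[(b & a) U AX (EX ~a)]: least fixpoint, start Z0 = Sat(AX (EX ~a)) = {0, 1, 3, 4, 5}, add states in Sat(b & a) with some successor in Z. Already a fixed point.
Sat(E[(b & a) U AX (EX ~a)]) = {0, 1, 3, 4, 5}
1 ∈ Sat(E[(b & a) U AX (EX ~a)]) = {0, 1, 3, 4, 5}, so the formula holds at 1.

Yes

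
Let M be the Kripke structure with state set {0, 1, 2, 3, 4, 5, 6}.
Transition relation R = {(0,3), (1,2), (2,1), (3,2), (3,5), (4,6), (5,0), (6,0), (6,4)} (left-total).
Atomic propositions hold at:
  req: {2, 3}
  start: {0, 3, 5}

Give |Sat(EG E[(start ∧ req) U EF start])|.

5

Sat(start ∧ req) = {3}
EF start: least fixpoint, start Z0 = {0, 3, 5}, add states with some successor in Z. Z1 = {0, 3, 5, 6}; Z2 = {0, 3, 4, 5, 6}; fixed.
Sat(EF start) = {0, 3, 4, 5, 6}
E[(start ∧ req) U EF start]: least fixpoint, start Z0 = Sat(EF start) = {0, 3, 4, 5, 6}, add states in Sat(start ∧ req) with some successor in Z. Already a fixed point.
Sat(E[(start ∧ req) U EF start]) = {0, 3, 4, 5, 6}
EG E[(start ∧ req) U EF start]: greatest fixpoint, start Z0 = {0, 3, 4, 5, 6}, keep only states in Sat with some successor in Z. Already a fixed point.
Sat(EG E[(start ∧ req) U EF start]) = {0, 3, 4, 5, 6}
|Sat(EG E[(start ∧ req) U EF start])| = |{0, 3, 4, 5, 6}| = 5.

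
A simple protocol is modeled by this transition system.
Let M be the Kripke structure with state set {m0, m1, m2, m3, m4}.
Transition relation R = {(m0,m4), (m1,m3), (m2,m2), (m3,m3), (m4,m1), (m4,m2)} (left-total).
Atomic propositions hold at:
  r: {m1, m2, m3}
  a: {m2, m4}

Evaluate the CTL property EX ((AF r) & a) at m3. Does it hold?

AF r: least fixpoint, start Z0 = {m1, m2, m3}, add states with every successor in Z. Z1 = {m1, m2, m3, m4}; Z2 = {m0, m1, m2, m3, m4}; fixed.
Sat(AF r) = {m0, m1, m2, m3, m4}
Sat((AF r) & a) = {m2, m4}
Sat(EX ((AF r) & a)) = {s : some successor in {m2, m4}} = {m0, m2, m4}
m3 ∉ Sat(EX ((AF r) & a)) = {m0, m2, m4}, so the formula does not hold at m3.

No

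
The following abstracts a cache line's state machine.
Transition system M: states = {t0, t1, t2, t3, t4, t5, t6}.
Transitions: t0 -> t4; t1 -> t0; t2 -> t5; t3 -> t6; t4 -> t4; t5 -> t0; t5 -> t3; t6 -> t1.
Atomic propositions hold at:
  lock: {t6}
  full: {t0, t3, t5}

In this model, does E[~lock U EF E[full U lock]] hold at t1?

Sat(~lock) = {t0, t1, t2, t3, t4, t5}
E[full U lock]: least fixpoint, start Z0 = Sat(lock) = {t6}, add states in Sat(full) with some successor in Z. Z1 = {t3, t6}; Z2 = {t3, t5, t6}; fixed.
Sat(E[full U lock]) = {t3, t5, t6}
EF E[full U lock]: least fixpoint, start Z0 = {t3, t5, t6}, add states with some successor in Z. Z1 = {t2, t3, t5, t6}; fixed.
Sat(EF E[full U lock]) = {t2, t3, t5, t6}
E[~lock U EF E[full U lock]]: least fixpoint, start Z0 = Sat(EF E[full U lock]) = {t2, t3, t5, t6}, add states in Sat(~lock) with some successor in Z. Already a fixed point.
Sat(E[~lock U EF E[full U lock]]) = {t2, t3, t5, t6}
t1 ∉ Sat(E[~lock U EF E[full U lock]]) = {t2, t3, t5, t6}, so the formula does not hold at t1.

No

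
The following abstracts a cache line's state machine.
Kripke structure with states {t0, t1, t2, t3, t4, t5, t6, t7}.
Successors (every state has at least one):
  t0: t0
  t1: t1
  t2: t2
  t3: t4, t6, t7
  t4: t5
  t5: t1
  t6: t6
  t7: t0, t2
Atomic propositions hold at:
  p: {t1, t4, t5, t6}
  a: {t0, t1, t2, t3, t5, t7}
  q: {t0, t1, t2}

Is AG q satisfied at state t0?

Yes

AG q: greatest fixpoint, start Z0 = {t0, t1, t2}, keep only states in Sat with every successor in Z. Already a fixed point.
Sat(AG q) = {t0, t1, t2}
t0 ∈ Sat(AG q) = {t0, t1, t2}, so the formula holds at t0.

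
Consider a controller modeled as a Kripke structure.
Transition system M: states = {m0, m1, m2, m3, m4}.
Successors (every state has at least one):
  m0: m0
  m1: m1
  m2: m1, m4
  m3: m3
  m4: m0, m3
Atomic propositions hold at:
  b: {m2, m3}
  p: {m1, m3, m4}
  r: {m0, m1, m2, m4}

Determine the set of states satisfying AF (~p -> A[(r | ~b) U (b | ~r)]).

{m1, m2, m3, m4}

Sat(~p) = {m0, m2}
Sat(~b) = {m0, m1, m4}
Sat(r | ~b) = {m0, m1, m2, m4}
Sat(~r) = {m3}
Sat(b | ~r) = {m2, m3}
A[(r | ~b) U (b | ~r)]: least fixpoint, start Z0 = Sat((b | ~r)) = {m2, m3}, add states in Sat(r | ~b) with every successor in Z. Already a fixed point.
Sat(A[(r | ~b) U (b | ~r)]) = {m2, m3}
Sat(~p -> A[(r | ~b) U (b | ~r)]) = {m1, m2, m3, m4}
AF (~p -> A[(r | ~b) U (b | ~r)]): least fixpoint, start Z0 = {m1, m2, m3, m4}, add states with every successor in Z. Already a fixed point.
Sat(AF (~p -> A[(r | ~b) U (b | ~r)])) = {m1, m2, m3, m4}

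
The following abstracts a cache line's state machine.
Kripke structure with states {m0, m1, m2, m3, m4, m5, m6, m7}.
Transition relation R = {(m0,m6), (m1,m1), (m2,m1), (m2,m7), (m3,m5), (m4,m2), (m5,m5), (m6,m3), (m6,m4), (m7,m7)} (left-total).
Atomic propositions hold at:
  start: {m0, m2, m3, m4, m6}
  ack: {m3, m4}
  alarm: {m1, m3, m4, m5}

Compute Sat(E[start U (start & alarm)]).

{m0, m3, m4, m6}

Sat(start & alarm) = {m3, m4}
E[start U (start & alarm)]: least fixpoint, start Z0 = Sat((start & alarm)) = {m3, m4}, add states in Sat(start) with some successor in Z. Z1 = {m3, m4, m6}; Z2 = {m0, m3, m4, m6}; fixed.
Sat(E[start U (start & alarm)]) = {m0, m3, m4, m6}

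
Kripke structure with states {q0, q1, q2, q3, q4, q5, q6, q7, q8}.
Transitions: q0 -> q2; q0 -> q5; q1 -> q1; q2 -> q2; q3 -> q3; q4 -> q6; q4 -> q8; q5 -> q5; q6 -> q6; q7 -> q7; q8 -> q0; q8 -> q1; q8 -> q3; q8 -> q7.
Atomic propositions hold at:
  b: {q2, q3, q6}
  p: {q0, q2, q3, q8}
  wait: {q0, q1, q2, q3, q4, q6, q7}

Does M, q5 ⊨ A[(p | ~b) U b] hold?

Sat(~b) = {q0, q1, q4, q5, q7, q8}
Sat(p | ~b) = {q0, q1, q2, q3, q4, q5, q7, q8}
A[(p | ~b) U b]: least fixpoint, start Z0 = Sat(b) = {q2, q3, q6}, add states in Sat(p | ~b) with every successor in Z. Already a fixed point.
Sat(A[(p | ~b) U b]) = {q2, q3, q6}
q5 ∉ Sat(A[(p | ~b) U b]) = {q2, q3, q6}, so the formula does not hold at q5.

No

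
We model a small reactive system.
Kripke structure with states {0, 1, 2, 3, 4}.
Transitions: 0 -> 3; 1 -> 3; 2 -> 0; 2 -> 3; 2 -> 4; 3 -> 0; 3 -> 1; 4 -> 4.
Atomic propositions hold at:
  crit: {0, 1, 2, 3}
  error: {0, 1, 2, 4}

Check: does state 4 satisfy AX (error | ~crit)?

Sat(~crit) = {4}
Sat(error | ~crit) = {0, 1, 2, 4}
Sat(AX (error | ~crit)) = {s : every successor in {0, 1, 2, 4}} = {3, 4}
4 ∈ Sat(AX (error | ~crit)) = {3, 4}, so the formula holds at 4.

Yes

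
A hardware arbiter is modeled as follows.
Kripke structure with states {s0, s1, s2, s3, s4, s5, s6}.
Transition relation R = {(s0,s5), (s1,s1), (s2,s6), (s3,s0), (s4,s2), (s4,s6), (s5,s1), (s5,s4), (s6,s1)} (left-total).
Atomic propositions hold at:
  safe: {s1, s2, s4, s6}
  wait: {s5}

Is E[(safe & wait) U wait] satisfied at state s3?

Sat(safe & wait) = ∅
E[(safe & wait) U wait]: least fixpoint, start Z0 = Sat(wait) = {s5}, add states in Sat(safe & wait) with some successor in Z. Already a fixed point.
Sat(E[(safe & wait) U wait]) = {s5}
s3 ∉ Sat(E[(safe & wait) U wait]) = {s5}, so the formula does not hold at s3.

No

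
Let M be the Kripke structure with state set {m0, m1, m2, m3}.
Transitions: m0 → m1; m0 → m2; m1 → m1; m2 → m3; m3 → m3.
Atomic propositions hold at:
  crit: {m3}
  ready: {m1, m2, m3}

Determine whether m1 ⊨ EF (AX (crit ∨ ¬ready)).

No

Sat(¬ready) = {m0}
Sat(crit ∨ ¬ready) = {m0, m3}
Sat(AX (crit ∨ ¬ready)) = {s : every successor in {m0, m3}} = {m2, m3}
EF (AX (crit ∨ ¬ready)): least fixpoint, start Z0 = {m2, m3}, add states with some successor in Z. Z1 = {m0, m2, m3}; fixed.
Sat(EF (AX (crit ∨ ¬ready))) = {m0, m2, m3}
m1 ∉ Sat(EF (AX (crit ∨ ¬ready))) = {m0, m2, m3}, so the formula does not hold at m1.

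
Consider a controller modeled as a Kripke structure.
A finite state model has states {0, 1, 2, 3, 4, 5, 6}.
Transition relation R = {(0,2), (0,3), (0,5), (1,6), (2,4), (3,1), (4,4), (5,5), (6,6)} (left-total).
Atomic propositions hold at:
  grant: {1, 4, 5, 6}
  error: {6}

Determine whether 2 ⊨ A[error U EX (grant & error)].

Sat(grant & error) = {6}
Sat(EX (grant & error)) = {s : some successor in {6}} = {1, 6}
A[error U EX (grant & error)]: least fixpoint, start Z0 = Sat(EX (grant & error)) = {1, 6}, add states in Sat(error) with every successor in Z. Already a fixed point.
Sat(A[error U EX (grant & error)]) = {1, 6}
2 ∉ Sat(A[error U EX (grant & error)]) = {1, 6}, so the formula does not hold at 2.

No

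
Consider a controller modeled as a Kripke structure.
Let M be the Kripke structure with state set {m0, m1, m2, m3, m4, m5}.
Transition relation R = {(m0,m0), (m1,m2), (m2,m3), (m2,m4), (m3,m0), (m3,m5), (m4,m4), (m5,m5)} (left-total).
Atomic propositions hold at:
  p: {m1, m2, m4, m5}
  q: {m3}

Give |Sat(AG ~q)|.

Sat(~q) = {m0, m1, m2, m4, m5}
AG ~q: greatest fixpoint, start Z0 = {m0, m1, m2, m4, m5}, keep only states in Sat with every successor in Z. Z1 = {m0, m1, m4, m5}; Z2 = {m0, m4, m5}; fixed.
Sat(AG ~q) = {m0, m4, m5}
|Sat(AG ~q)| = |{m0, m4, m5}| = 3.

3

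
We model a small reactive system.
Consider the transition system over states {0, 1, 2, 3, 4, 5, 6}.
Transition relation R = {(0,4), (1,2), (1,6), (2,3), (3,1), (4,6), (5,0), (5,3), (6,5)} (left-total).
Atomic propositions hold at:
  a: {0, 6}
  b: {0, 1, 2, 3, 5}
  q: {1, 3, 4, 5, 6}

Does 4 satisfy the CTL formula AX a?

Yes

Sat(AX a) = {s : every successor in {0, 6}} = {4}
4 ∈ Sat(AX a) = {4}, so the formula holds at 4.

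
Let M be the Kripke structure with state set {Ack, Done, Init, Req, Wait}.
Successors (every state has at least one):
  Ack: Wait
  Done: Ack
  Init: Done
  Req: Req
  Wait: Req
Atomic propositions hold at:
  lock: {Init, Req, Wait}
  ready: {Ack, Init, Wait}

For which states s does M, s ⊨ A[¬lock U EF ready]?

Sat(¬lock) = {Ack, Done}
EF ready: least fixpoint, start Z0 = {Ack, Init, Wait}, add states with some successor in Z. Z1 = {Ack, Done, Init, Wait}; fixed.
Sat(EF ready) = {Ack, Done, Init, Wait}
A[¬lock U EF ready]: least fixpoint, start Z0 = Sat(EF ready) = {Ack, Done, Init, Wait}, add states in Sat(¬lock) with every successor in Z. Already a fixed point.
Sat(A[¬lock U EF ready]) = {Ack, Done, Init, Wait}

{Ack, Done, Init, Wait}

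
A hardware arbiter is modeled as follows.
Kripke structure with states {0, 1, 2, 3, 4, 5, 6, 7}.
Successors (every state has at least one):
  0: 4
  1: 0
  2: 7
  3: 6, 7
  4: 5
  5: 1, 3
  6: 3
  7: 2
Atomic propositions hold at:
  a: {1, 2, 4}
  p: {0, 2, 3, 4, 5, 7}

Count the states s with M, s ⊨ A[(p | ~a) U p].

Sat(~a) = {0, 3, 5, 6, 7}
Sat(p | ~a) = {0, 2, 3, 4, 5, 6, 7}
A[(p | ~a) U p]: least fixpoint, start Z0 = Sat(p) = {0, 2, 3, 4, 5, 7}, add states in Sat(p | ~a) with every successor in Z. Z1 = {0, 2, 3, 4, 5, 6, 7}; fixed.
Sat(A[(p | ~a) U p]) = {0, 2, 3, 4, 5, 6, 7}
|Sat(A[(p | ~a) U p])| = |{0, 2, 3, 4, 5, 6, 7}| = 7.

7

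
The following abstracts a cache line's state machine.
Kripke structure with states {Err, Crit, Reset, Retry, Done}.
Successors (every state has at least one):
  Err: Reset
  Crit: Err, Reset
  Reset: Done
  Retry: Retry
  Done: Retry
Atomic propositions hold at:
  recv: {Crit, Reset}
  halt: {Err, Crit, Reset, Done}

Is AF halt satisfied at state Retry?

No

AF halt: least fixpoint, start Z0 = {Err, Crit, Reset, Done}, add states with every successor in Z. Already a fixed point.
Sat(AF halt) = {Err, Crit, Reset, Done}
Retry ∉ Sat(AF halt) = {Err, Crit, Reset, Done}, so the formula does not hold at Retry.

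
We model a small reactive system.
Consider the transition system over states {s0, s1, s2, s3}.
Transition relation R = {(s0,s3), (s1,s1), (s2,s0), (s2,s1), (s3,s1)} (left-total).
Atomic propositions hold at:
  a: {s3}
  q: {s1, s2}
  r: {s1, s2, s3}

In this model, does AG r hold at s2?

AG r: greatest fixpoint, start Z0 = {s1, s2, s3}, keep only states in Sat with every successor in Z. Z1 = {s1, s3}; fixed.
Sat(AG r) = {s1, s3}
s2 ∉ Sat(AG r) = {s1, s3}, so the formula does not hold at s2.

No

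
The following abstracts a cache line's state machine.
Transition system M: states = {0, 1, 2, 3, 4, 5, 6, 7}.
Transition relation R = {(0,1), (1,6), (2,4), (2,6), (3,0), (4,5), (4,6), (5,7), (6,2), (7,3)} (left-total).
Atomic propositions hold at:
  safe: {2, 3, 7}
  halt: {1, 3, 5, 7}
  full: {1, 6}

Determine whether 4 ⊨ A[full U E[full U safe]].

E[full U safe]: least fixpoint, start Z0 = Sat(safe) = {2, 3, 7}, add states in Sat(full) with some successor in Z. Z1 = {2, 3, 6, 7}; Z2 = {1, 2, 3, 6, 7}; fixed.
Sat(E[full U safe]) = {1, 2, 3, 6, 7}
A[full U E[full U safe]]: least fixpoint, start Z0 = Sat(E[full U safe]) = {1, 2, 3, 6, 7}, add states in Sat(full) with every successor in Z. Already a fixed point.
Sat(A[full U E[full U safe]]) = {1, 2, 3, 6, 7}
4 ∉ Sat(A[full U E[full U safe]]) = {1, 2, 3, 6, 7}, so the formula does not hold at 4.

No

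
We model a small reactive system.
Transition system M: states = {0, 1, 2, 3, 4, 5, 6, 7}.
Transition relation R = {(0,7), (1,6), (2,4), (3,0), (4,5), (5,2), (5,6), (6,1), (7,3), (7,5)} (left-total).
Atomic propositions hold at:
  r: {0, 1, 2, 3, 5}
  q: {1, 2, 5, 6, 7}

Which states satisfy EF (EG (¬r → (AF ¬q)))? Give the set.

Sat(¬r) = {4, 6, 7}
Sat(¬q) = {0, 3, 4}
AF ¬q: least fixpoint, start Z0 = {0, 3, 4}, add states with every successor in Z. Z1 = {0, 2, 3, 4}; fixed.
Sat(AF ¬q) = {0, 2, 3, 4}
Sat(¬r → (AF ¬q)) = {0, 1, 2, 3, 4, 5}
EG (¬r → (AF ¬q)): greatest fixpoint, start Z0 = {0, 1, 2, 3, 4, 5}, keep only states in Sat with some successor in Z. Z1 = {2, 3, 4, 5}; Z2 = {2, 4, 5}; fixed.
Sat(EG (¬r → (AF ¬q))) = {2, 4, 5}
EF (EG (¬r → (AF ¬q))): least fixpoint, start Z0 = {2, 4, 5}, add states with some successor in Z. Z1 = {2, 4, 5, 7}; Z2 = {0, 2, 4, 5, 7}; Z3 = {0, 2, 3, 4, 5, 7}; fixed.
Sat(EF (EG (¬r → (AF ¬q)))) = {0, 2, 3, 4, 5, 7}

{0, 2, 3, 4, 5, 7}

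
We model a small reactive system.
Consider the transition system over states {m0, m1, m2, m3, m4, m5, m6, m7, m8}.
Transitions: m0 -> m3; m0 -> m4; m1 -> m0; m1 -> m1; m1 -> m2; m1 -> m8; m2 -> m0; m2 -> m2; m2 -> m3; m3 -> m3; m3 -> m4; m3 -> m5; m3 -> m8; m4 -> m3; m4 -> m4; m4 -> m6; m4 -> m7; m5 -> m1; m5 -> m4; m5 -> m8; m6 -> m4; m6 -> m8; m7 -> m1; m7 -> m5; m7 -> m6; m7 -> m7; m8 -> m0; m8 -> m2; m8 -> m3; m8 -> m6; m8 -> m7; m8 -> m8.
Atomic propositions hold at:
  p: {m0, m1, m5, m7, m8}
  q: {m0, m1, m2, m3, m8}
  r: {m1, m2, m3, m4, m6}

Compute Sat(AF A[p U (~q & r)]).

{m4, m6}

Sat(~q) = {m4, m5, m6, m7}
Sat(~q & r) = {m4, m6}
A[p U (~q & r)]: least fixpoint, start Z0 = Sat((~q & r)) = {m4, m6}, add states in Sat(p) with every successor in Z. Already a fixed point.
Sat(A[p U (~q & r)]) = {m4, m6}
AF A[p U (~q & r)]: least fixpoint, start Z0 = {m4, m6}, add states with every successor in Z. Already a fixed point.
Sat(AF A[p U (~q & r)]) = {m4, m6}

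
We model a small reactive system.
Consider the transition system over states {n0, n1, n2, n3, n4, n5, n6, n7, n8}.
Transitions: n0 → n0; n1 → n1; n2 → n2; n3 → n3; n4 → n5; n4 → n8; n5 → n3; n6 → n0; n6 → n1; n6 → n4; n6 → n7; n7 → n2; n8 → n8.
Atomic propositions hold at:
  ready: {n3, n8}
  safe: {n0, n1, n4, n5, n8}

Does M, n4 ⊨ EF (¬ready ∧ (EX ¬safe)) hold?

Sat(¬ready) = {n0, n1, n2, n4, n5, n6, n7}
Sat(¬safe) = {n2, n3, n6, n7}
Sat(EX ¬safe) = {s : some successor in {n2, n3, n6, n7}} = {n2, n3, n5, n6, n7}
Sat(¬ready ∧ (EX ¬safe)) = {n2, n5, n6, n7}
EF (¬ready ∧ (EX ¬safe)): least fixpoint, start Z0 = {n2, n5, n6, n7}, add states with some successor in Z. Z1 = {n2, n4, n5, n6, n7}; fixed.
Sat(EF (¬ready ∧ (EX ¬safe))) = {n2, n4, n5, n6, n7}
n4 ∈ Sat(EF (¬ready ∧ (EX ¬safe))) = {n2, n4, n5, n6, n7}, so the formula holds at n4.

Yes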